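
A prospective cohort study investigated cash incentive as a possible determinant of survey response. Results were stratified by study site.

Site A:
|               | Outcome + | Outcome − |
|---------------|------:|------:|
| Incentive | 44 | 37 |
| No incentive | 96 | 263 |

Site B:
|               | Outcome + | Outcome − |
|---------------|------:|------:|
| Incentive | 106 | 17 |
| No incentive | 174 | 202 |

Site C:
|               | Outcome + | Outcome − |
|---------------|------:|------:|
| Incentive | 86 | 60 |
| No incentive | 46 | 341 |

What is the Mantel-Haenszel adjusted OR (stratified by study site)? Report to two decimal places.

OR_MH = Σ(aᵢdᵢ/nᵢ) / Σ(bᵢcᵢ/nᵢ), where nᵢ is the stratum total.
Stratum 1 (Site A): n = 440; a·d/n = 44·263/440 = 26.3000; b·c/n = 37·96/440 = 8.0727
Stratum 2 (Site B): n = 499; a·d/n = 106·202/499 = 42.9098; b·c/n = 17·174/499 = 5.9279
Stratum 3 (Site C): n = 533; a·d/n = 86·341/533 = 55.0206; b·c/n = 60·46/533 = 5.1782
OR_MH = (26.3000 + 42.9098 + 55.0206) / (8.0727 + 5.9279 + 5.1782) = 124.2305 / 19.1788 = 6.47748

6.48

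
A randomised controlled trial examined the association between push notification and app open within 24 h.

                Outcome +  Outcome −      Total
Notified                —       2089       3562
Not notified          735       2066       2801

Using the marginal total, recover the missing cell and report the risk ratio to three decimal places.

1.576

The missing cell is in the exposed row: 3562 − 2089 = 1473.
So a = 1473, b = 2089, c = 735, d = 2066.
RR = [a/(a+b)] / [c/(c+d)] = (1473/3562) / (735/2801) = 0.41353/0.26241 = 1.57592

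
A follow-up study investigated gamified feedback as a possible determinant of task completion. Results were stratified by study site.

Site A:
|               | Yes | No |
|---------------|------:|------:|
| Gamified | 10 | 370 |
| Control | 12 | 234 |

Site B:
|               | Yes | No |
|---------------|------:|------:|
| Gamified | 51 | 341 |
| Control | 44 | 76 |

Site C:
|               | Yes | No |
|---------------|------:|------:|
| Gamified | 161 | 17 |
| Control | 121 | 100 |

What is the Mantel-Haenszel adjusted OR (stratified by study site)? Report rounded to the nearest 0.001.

1.243

OR_MH = Σ(aᵢdᵢ/nᵢ) / Σ(bᵢcᵢ/nᵢ), where nᵢ is the stratum total.
Stratum 1 (Site A): n = 626; a·d/n = 10·234/626 = 3.7380; b·c/n = 370·12/626 = 7.0927
Stratum 2 (Site B): n = 512; a·d/n = 51·76/512 = 7.5703; b·c/n = 341·44/512 = 29.3047
Stratum 3 (Site C): n = 399; a·d/n = 161·100/399 = 40.3509; b·c/n = 17·121/399 = 5.1554
OR_MH = (3.7380 + 7.5703 + 40.3509) / (7.0927 + 29.3047 + 5.1554) = 51.6592 / 41.5527 = 1.24322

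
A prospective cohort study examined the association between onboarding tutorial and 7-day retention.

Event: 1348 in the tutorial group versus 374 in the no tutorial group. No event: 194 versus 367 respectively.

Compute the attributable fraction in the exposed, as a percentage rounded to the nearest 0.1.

From the description: a = 1348, b = 194, c = 374, d = 367.
Risk in exposed = 1348/1542 = 0.87419; risk in unexposed = 374/741 = 0.50472.
RR = 0.87419/0.50472 = 1.73202
AR% = (RR − 1)/RR × 100 = (1.73202 − 1)/1.73202 × 100 = 42.2638%

42.3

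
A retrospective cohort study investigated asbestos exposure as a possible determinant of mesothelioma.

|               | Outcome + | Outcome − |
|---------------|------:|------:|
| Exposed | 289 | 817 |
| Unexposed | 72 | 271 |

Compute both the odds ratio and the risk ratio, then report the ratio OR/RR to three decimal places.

1.070

Cells: a = 289, b = 817, c = 72, d = 271.
OR = (289·271)/(817·72) = 78319/58824 = 1.33141
Risk in exposed = 289/1106 = 0.26130; risk in unexposed = 72/343 = 0.20991; RR = 1.24481
OR/RR = 1.33141 / 1.24481 = 1.06957
The outcome is not rare, so the OR lies further from 1 than the RR.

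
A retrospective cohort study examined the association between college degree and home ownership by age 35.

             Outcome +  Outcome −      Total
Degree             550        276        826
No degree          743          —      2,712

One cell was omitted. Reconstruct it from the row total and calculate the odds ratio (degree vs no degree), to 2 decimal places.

5.28

The missing cell is in the unexposed row: 2712 − 743 = 1969.
So a = 550, b = 276, c = 743, d = 1969.
OR = (a·d)/(b·c) = (550 × 1969) / (276 × 743) = 1082950 / 205068 = 5.28093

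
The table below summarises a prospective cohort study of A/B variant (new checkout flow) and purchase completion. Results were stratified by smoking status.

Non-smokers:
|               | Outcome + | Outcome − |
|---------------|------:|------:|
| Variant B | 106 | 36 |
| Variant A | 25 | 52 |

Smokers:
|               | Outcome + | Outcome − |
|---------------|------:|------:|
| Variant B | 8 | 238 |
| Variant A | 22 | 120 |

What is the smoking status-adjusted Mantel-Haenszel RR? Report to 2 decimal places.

RR_MH = Σ(aᵢ·n₀ᵢ/nᵢ) / Σ(cᵢ·n₁ᵢ/nᵢ), with n₁ᵢ = aᵢ+bᵢ (exposed), n₀ᵢ = cᵢ+dᵢ (unexposed), nᵢ = n₁ᵢ+n₀ᵢ.
Stratum 1 (Non-smokers): n₁ = 142, n₀ = 77, n = 219; a·n₀/n = 106·77/219 = 37.2694; c·n₁/n = 25·142/219 = 16.2100
Stratum 2 (Smokers): n₁ = 246, n₀ = 142, n = 388; a·n₀/n = 8·142/388 = 2.9278; c·n₁/n = 22·246/388 = 13.9485
RR_MH = (37.2694 + 2.9278) / (16.2100 + 13.9485) = 40.1972 / 30.1585 = 1.33287

1.33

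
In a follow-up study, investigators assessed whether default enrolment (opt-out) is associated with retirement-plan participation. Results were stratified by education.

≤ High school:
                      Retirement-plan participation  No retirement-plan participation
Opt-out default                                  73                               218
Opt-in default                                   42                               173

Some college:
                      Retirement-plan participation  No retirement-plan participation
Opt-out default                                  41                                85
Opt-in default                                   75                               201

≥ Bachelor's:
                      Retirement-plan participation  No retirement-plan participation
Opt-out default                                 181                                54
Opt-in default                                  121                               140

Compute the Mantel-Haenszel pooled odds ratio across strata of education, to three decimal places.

OR_MH = Σ(aᵢdᵢ/nᵢ) / Σ(bᵢcᵢ/nᵢ), where nᵢ is the stratum total.
Stratum 1 (≤ High school): n = 506; a·d/n = 73·173/506 = 24.9585; b·c/n = 218·42/506 = 18.0949
Stratum 2 (Some college): n = 402; a·d/n = 41·201/402 = 20.5000; b·c/n = 85·75/402 = 15.8582
Stratum 3 (≥ Bachelor's): n = 496; a·d/n = 181·140/496 = 51.0887; b·c/n = 54·121/496 = 13.1734
OR_MH = (24.9585 + 20.5000 + 51.0887) / (18.0949 + 15.8582 + 13.1734) = 96.5472 / 47.1265 = 2.04868

2.049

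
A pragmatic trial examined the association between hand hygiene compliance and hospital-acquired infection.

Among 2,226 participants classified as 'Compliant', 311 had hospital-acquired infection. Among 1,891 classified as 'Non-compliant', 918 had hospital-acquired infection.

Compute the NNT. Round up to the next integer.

Risk in treated group = 311/2226 = 0.13971; risk in control = 918/1891 = 0.48546.
Absolute risk reduction = 0.48546 − 0.13971 = 0.34574
NNT = 1 / ARR = 1 / 0.34574 = 2.892 → round up → 3

3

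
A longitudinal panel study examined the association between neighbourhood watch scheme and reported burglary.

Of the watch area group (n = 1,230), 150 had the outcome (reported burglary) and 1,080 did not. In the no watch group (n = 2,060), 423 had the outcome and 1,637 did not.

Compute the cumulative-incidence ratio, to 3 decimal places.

From the description: a = 150, b = 1080, c = 423, d = 1637.
Risk in exposed = 150/1230 = 0.12195; risk in unexposed = 423/2060 = 0.20534.
RR = 0.12195 / 0.20534 = 0.59390
The risk is 41% lower among the exposed than among the unexposed.

0.594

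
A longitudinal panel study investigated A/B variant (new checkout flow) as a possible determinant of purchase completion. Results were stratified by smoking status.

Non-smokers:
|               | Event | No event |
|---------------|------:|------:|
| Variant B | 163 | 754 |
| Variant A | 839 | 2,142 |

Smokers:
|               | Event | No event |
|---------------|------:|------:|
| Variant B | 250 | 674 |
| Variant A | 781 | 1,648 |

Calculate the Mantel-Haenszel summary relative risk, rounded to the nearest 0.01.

RR_MH = Σ(aᵢ·n₀ᵢ/nᵢ) / Σ(cᵢ·n₁ᵢ/nᵢ), with n₁ᵢ = aᵢ+bᵢ (exposed), n₀ᵢ = cᵢ+dᵢ (unexposed), nᵢ = n₁ᵢ+n₀ᵢ.
Stratum 1 (Non-smokers): n₁ = 917, n₀ = 2981, n = 3898; a·n₀/n = 163·2981/3898 = 124.6544; c·n₁/n = 839·917/3898 = 197.3738
Stratum 2 (Smokers): n₁ = 924, n₀ = 2429, n = 3353; a·n₀/n = 250·2429/3353 = 181.1065; c·n₁/n = 781·924/3353 = 215.2234
RR_MH = (124.6544 + 181.1065) / (197.3738 + 215.2234) = 305.7609 / 412.5972 = 0.74106

0.74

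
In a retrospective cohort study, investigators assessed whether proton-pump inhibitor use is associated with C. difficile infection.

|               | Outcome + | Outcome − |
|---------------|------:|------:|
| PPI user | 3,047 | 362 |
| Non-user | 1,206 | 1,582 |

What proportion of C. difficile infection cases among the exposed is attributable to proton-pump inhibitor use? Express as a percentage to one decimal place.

51.6

Cells: a = 3047, b = 362, c = 1206, d = 1582.
Risk in exposed = 3047/3409 = 0.89381; risk in unexposed = 1206/2788 = 0.43257.
RR = 0.89381/0.43257 = 2.06629
AR% = (RR − 1)/RR × 100 = (2.06629 − 1)/2.06629 × 100 = 51.6040%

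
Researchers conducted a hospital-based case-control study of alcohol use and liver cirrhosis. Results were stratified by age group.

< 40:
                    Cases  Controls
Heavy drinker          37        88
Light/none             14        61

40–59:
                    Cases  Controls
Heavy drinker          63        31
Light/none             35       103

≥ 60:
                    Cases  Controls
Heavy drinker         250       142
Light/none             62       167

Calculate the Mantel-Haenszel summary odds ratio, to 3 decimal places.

4.257

OR_MH = Σ(aᵢdᵢ/nᵢ) / Σ(bᵢcᵢ/nᵢ), where nᵢ is the stratum total.
Stratum 1 (< 40): n = 200; a·d/n = 37·61/200 = 11.2850; b·c/n = 88·14/200 = 6.1600
Stratum 2 (40–59): n = 232; a·d/n = 63·103/232 = 27.9698; b·c/n = 31·35/232 = 4.6767
Stratum 3 (≥ 60): n = 621; a·d/n = 250·167/621 = 67.2303; b·c/n = 142·62/621 = 14.1771
OR_MH = (11.2850 + 27.9698 + 67.2303) / (6.1600 + 4.6767 + 14.1771) = 106.4851 / 25.0139 = 4.25704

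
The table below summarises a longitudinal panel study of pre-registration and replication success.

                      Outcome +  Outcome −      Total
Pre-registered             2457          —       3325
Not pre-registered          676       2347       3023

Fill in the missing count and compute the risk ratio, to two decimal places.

3.30

The missing cell is in the exposed row: 3325 − 2457 = 868.
So a = 2457, b = 868, c = 676, d = 2347.
RR = [a/(a+b)] / [c/(c+d)] = (2457/3325) / (676/3023) = 0.73895/0.22362 = 3.30449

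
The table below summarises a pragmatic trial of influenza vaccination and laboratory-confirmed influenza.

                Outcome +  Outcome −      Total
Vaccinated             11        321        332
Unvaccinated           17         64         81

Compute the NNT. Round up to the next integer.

Risk in treated group = 11/332 = 0.03313; risk in control = 17/81 = 0.20988.
Absolute risk reduction = 0.20988 − 0.03313 = 0.17674
NNT = 1 / ARR = 1 / 0.17674 = 5.658 → round up → 6

6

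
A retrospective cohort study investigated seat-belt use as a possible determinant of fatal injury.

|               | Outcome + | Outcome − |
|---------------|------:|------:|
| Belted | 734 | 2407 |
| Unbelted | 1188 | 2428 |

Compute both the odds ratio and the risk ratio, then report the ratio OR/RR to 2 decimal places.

0.88

Cells: a = 734, b = 2407, c = 1188, d = 2428.
OR = (734·2428)/(2407·1188) = 1782152/2859516 = 0.62324
Risk in exposed = 734/3141 = 0.23368; risk in unexposed = 1188/3616 = 0.32854; RR = 0.71128
OR/RR = 0.62324 / 0.71128 = 0.87622
The outcome is not rare, so the OR lies further from 1 than the RR.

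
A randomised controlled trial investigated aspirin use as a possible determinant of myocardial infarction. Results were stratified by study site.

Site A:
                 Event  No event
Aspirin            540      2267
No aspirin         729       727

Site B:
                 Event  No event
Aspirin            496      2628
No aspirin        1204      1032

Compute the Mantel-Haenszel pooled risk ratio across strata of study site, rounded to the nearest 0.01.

RR_MH = Σ(aᵢ·n₀ᵢ/nᵢ) / Σ(cᵢ·n₁ᵢ/nᵢ), with n₁ᵢ = aᵢ+bᵢ (exposed), n₀ᵢ = cᵢ+dᵢ (unexposed), nᵢ = n₁ᵢ+n₀ᵢ.
Stratum 1 (Site A): n₁ = 2807, n₀ = 1456, n = 4263; a·n₀/n = 540·1456/4263 = 184.4335; c·n₁/n = 729·2807/4263 = 480.0148
Stratum 2 (Site B): n₁ = 3124, n₀ = 2236, n = 5360; a·n₀/n = 496·2236/5360 = 206.9134; c·n₁/n = 1204·3124/5360 = 701.7343
RR_MH = (184.4335 + 206.9134) / (480.0148 + 701.7343) = 391.3469 / 1181.7491 = 0.33116

0.33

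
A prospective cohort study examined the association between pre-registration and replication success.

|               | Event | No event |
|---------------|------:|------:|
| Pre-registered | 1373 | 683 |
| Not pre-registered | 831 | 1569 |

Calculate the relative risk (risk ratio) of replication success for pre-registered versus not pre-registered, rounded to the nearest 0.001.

1.929

Cells: a = 1373, b = 683, c = 831, d = 1569.
Risk in exposed = 1373/2056 = 0.66780; risk in unexposed = 831/2400 = 0.34625.
RR = 0.66780 / 0.34625 = 1.92867
The risk among the exposed is 1.93 times that among the unexposed.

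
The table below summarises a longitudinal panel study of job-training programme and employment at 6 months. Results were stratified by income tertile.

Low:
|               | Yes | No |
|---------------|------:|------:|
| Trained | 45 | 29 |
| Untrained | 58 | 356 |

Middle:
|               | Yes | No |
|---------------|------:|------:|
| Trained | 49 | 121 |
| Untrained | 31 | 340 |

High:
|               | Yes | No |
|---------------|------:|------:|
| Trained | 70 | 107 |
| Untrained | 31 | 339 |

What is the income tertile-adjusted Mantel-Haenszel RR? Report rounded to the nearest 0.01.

4.17

RR_MH = Σ(aᵢ·n₀ᵢ/nᵢ) / Σ(cᵢ·n₁ᵢ/nᵢ), with n₁ᵢ = aᵢ+bᵢ (exposed), n₀ᵢ = cᵢ+dᵢ (unexposed), nᵢ = n₁ᵢ+n₀ᵢ.
Stratum 1 (Low): n₁ = 74, n₀ = 414, n = 488; a·n₀/n = 45·414/488 = 38.1762; c·n₁/n = 58·74/488 = 8.7951
Stratum 2 (Middle): n₁ = 170, n₀ = 371, n = 541; a·n₀/n = 49·371/541 = 33.6026; c·n₁/n = 31·170/541 = 9.7412
Stratum 3 (High): n₁ = 177, n₀ = 370, n = 547; a·n₀/n = 70·370/547 = 47.3492; c·n₁/n = 31·177/547 = 10.0311
RR_MH = (38.1762 + 33.6026 + 47.3492) / (8.7951 + 9.7412 + 10.0311) = 119.1280 / 28.5674 = 4.17007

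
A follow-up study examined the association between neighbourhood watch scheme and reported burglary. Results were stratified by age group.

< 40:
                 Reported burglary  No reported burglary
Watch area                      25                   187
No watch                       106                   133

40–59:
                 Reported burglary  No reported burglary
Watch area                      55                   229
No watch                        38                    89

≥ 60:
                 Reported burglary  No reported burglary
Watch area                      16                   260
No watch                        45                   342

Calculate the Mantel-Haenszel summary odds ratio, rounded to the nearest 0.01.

0.33

OR_MH = Σ(aᵢdᵢ/nᵢ) / Σ(bᵢcᵢ/nᵢ), where nᵢ is the stratum total.
Stratum 1 (< 40): n = 451; a·d/n = 25·133/451 = 7.3725; b·c/n = 187·106/451 = 43.9512
Stratum 2 (40–59): n = 411; a·d/n = 55·89/411 = 11.9100; b·c/n = 229·38/411 = 21.1727
Stratum 3 (≥ 60): n = 663; a·d/n = 16·342/663 = 8.2534; b·c/n = 260·45/663 = 17.6471
OR_MH = (7.3725 + 11.9100 + 8.2534) / (43.9512 + 21.1727 + 17.6471) = 27.5359 / 82.7710 = 0.33268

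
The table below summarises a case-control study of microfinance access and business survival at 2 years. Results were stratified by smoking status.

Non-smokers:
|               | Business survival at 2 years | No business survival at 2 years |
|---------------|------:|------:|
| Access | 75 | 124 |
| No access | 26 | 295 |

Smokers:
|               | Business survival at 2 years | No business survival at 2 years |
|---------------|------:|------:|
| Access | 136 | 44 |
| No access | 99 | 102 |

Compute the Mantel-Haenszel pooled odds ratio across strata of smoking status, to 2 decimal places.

OR_MH = Σ(aᵢdᵢ/nᵢ) / Σ(bᵢcᵢ/nᵢ), where nᵢ is the stratum total.
Stratum 1 (Non-smokers): n = 520; a·d/n = 75·295/520 = 42.5481; b·c/n = 124·26/520 = 6.2000
Stratum 2 (Smokers): n = 381; a·d/n = 136·102/381 = 36.4094; b·c/n = 44·99/381 = 11.4331
OR_MH = (42.5481 + 36.4094) / (6.2000 + 11.4331) = 78.9575 / 17.6331 = 4.47781

4.48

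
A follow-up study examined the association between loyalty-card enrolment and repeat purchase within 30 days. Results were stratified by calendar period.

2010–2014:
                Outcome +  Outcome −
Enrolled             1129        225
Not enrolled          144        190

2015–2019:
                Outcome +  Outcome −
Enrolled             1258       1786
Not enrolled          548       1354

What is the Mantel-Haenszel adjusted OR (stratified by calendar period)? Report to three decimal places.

OR_MH = Σ(aᵢdᵢ/nᵢ) / Σ(bᵢcᵢ/nᵢ), where nᵢ is the stratum total.
Stratum 1 (2010–2014): n = 1688; a·d/n = 1129·190/1688 = 127.0794; b·c/n = 225·144/1688 = 19.1943
Stratum 2 (2015–2019): n = 4946; a·d/n = 1258·1354/4946 = 344.3858; b·c/n = 1786·548/4946 = 197.8827
OR_MH = (127.0794 + 344.3858) / (19.1943 + 197.8827) = 471.4652 / 217.0770 = 2.17188

2.172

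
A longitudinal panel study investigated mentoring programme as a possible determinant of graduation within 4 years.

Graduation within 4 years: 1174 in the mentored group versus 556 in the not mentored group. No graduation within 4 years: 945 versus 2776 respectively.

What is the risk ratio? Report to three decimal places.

3.320

From the description: a = 1174, b = 945, c = 556, d = 2776.
Risk in exposed = 1174/2119 = 0.55403; risk in unexposed = 556/3332 = 0.16687.
RR = 0.55403 / 0.16687 = 3.32022
The risk among the exposed is 3.32 times that among the unexposed.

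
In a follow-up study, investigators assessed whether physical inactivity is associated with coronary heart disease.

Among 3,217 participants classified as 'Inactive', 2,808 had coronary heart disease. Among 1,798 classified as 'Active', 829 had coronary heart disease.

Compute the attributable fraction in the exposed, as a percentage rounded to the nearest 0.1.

From the description: a = 2808, b = 409, c = 829, d = 969.
Risk in exposed = 2808/3217 = 0.87286; risk in unexposed = 829/1798 = 0.46107.
RR = 0.87286/0.46107 = 1.89313
AR% = (RR − 1)/RR × 100 = (1.89313 − 1)/1.89313 × 100 = 47.1775%

47.2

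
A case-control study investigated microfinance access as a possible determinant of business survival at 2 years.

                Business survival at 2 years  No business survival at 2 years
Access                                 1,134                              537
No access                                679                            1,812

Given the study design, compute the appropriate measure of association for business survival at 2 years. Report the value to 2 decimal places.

5.64

Cells: a = 1134, b = 537, c = 679, d = 1812.
This is a case-control study: participants were sampled on outcome status, so risks in the source population cannot be estimated directly — relative risk is not valid here. The odds ratio is the appropriate measure.
OR = (a·d)/(b·c) = (1134 × 1812) / (537 × 679) = 2054808 / 364623 = 5.63543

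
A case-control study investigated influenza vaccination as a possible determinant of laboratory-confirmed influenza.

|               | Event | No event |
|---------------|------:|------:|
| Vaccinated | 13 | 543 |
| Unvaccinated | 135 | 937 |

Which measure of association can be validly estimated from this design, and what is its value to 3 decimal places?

Cells: a = 13, b = 543, c = 135, d = 937.
This is a case-control study: participants were sampled on outcome status, so risks in the source population cannot be estimated directly — relative risk is not valid here. The odds ratio is the appropriate measure.
OR = (a·d)/(b·c) = (13 × 937) / (543 × 135) = 12181 / 73305 = 0.16617

0.166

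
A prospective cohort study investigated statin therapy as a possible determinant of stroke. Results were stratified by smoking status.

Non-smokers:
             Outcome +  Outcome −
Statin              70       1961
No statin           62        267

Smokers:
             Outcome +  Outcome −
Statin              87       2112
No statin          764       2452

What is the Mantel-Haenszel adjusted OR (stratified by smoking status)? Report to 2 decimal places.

0.14

OR_MH = Σ(aᵢdᵢ/nᵢ) / Σ(bᵢcᵢ/nᵢ), where nᵢ is the stratum total.
Stratum 1 (Non-smokers): n = 2360; a·d/n = 70·267/2360 = 7.9195; b·c/n = 1961·62/2360 = 51.5178
Stratum 2 (Smokers): n = 5415; a·d/n = 87·2452/5415 = 39.3950; b·c/n = 2112·764/5415 = 297.9812
OR_MH = (7.9195 + 39.3950) / (51.5178 + 297.9812) = 47.3145 / 349.4990 = 0.13538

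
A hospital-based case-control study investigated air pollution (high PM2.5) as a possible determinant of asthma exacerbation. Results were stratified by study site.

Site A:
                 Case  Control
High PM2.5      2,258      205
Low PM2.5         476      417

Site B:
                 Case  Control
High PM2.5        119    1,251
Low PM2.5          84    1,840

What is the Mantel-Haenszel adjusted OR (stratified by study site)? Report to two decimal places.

OR_MH = Σ(aᵢdᵢ/nᵢ) / Σ(bᵢcᵢ/nᵢ), where nᵢ is the stratum total.
Stratum 1 (Site A): n = 3356; a·d/n = 2258·417/3356 = 280.5679; b·c/n = 205·476/3356 = 29.0763
Stratum 2 (Site B): n = 3294; a·d/n = 119·1840/3294 = 66.4724; b·c/n = 1251·84/3294 = 31.9016
OR_MH = (280.5679 + 66.4724) / (29.0763 + 31.9016) = 347.0403 / 60.9779 = 5.69125

5.69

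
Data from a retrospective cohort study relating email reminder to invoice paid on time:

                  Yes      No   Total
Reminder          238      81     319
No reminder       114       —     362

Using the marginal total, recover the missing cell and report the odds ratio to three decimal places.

The missing cell is in the unexposed row: 362 − 114 = 248.
So a = 238, b = 81, c = 114, d = 248.
OR = (a·d)/(b·c) = (238 × 248) / (81 × 114) = 59024 / 9234 = 6.39203

6.392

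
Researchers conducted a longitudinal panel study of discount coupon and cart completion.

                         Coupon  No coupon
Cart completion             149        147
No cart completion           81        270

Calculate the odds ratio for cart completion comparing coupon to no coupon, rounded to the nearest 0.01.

Reading the table with exposure as columns: a = 149 (Coupon, case), b = 81 (Coupon, non-case), c = 147 (No coupon, case), d = 270.
OR = (a·d)/(b·c) = (149 × 270) / (81 × 147) = 40230 / 11907 = 3.37868
The odds of cart completion are about 3.38 times as high in the coupon group.

3.38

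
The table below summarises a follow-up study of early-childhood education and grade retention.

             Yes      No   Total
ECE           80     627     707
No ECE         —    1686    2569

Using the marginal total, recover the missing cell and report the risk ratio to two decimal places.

0.33

The missing cell is in the unexposed row: 2569 − 1686 = 883.
So a = 80, b = 627, c = 883, d = 1686.
RR = [a/(a+b)] / [c/(c+d)] = (80/707) / (883/2569) = 0.11315/0.34371 = 0.32921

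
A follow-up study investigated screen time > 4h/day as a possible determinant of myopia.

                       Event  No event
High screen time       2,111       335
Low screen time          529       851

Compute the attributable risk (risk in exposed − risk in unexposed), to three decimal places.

0.480

Cells: a = 2111, b = 335, c = 529, d = 851.
Risk in exposed = 2111/2446 = 0.863042; risk in unexposed = 529/1380 = 0.383333.
Risk difference = 0.863042 − 0.383333 = 0.479708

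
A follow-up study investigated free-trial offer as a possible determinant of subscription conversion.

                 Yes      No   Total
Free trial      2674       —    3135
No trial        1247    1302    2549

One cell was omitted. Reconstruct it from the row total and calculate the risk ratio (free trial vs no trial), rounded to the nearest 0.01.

1.74

The missing cell is in the exposed row: 3135 − 2674 = 461.
So a = 2674, b = 461, c = 1247, d = 1302.
RR = [a/(a+b)] / [c/(c+d)] = (2674/3135) / (1247/2549) = 0.85295/0.48921 = 1.74352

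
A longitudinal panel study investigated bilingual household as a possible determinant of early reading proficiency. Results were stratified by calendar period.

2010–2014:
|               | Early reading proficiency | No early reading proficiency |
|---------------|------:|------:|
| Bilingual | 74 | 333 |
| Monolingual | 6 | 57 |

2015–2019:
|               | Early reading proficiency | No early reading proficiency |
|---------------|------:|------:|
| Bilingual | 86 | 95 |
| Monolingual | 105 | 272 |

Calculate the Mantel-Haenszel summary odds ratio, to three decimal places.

OR_MH = Σ(aᵢdᵢ/nᵢ) / Σ(bᵢcᵢ/nᵢ), where nᵢ is the stratum total.
Stratum 1 (2010–2014): n = 470; a·d/n = 74·57/470 = 8.9745; b·c/n = 333·6/470 = 4.2511
Stratum 2 (2015–2019): n = 558; a·d/n = 86·272/558 = 41.9211; b·c/n = 95·105/558 = 17.8763
OR_MH = (8.9745 + 41.9211) / (4.2511 + 17.8763) = 50.8956 / 22.1274 = 2.30012

2.300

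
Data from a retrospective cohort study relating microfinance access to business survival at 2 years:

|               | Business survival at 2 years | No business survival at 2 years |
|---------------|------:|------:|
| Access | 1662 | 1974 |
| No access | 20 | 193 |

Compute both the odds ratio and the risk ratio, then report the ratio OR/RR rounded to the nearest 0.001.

Cells: a = 1662, b = 1974, c = 20, d = 193.
OR = (1662·193)/(1974·20) = 320766/39480 = 8.12477
Risk in exposed = 1662/3636 = 0.45710; risk in unexposed = 20/213 = 0.09390; RR = 4.86807
OR/RR = 8.12477 / 4.86807 = 1.66899
The outcome is not rare, so the OR lies further from 1 than the RR.

1.669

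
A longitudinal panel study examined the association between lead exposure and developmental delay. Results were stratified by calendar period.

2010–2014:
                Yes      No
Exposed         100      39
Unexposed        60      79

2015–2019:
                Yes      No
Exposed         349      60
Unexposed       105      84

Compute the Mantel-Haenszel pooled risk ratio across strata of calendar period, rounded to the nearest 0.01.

RR_MH = Σ(aᵢ·n₀ᵢ/nᵢ) / Σ(cᵢ·n₁ᵢ/nᵢ), with n₁ᵢ = aᵢ+bᵢ (exposed), n₀ᵢ = cᵢ+dᵢ (unexposed), nᵢ = n₁ᵢ+n₀ᵢ.
Stratum 1 (2010–2014): n₁ = 139, n₀ = 139, n = 278; a·n₀/n = 100·139/278 = 50.0000; c·n₁/n = 60·139/278 = 30.0000
Stratum 2 (2015–2019): n₁ = 409, n₀ = 189, n = 598; a·n₀/n = 349·189/598 = 110.3027; c·n₁/n = 105·409/598 = 71.8144
RR_MH = (50.0000 + 110.3027) / (30.0000 + 71.8144) = 160.3027 / 101.8144 = 1.57446

1.57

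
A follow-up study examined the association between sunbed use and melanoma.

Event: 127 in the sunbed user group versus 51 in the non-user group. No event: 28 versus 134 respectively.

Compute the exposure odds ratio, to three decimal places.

From the description: a = 127, b = 28, c = 51, d = 134.
OR = (a·d)/(b·c) = (127 × 134) / (28 × 51) = 17018 / 1428 = 11.91737
The odds of melanoma are about 11.92 times as high in the sunbed user group.

11.917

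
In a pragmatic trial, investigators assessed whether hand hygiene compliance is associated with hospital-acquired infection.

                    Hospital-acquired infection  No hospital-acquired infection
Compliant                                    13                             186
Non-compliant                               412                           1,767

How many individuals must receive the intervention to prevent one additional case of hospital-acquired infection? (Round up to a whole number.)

Risk in treated group = 13/199 = 0.06533; risk in control = 412/2179 = 0.18908.
Absolute risk reduction = 0.18908 − 0.06533 = 0.12375
NNT = 1 / ARR = 1 / 0.12375 = 8.081 → round up → 9

9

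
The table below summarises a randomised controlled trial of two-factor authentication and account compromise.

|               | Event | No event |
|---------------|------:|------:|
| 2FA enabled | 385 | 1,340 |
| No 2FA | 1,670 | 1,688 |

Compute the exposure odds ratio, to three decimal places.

0.290

Cells: a = 385, b = 1340, c = 1670, d = 1688.
OR = (a·d)/(b·c) = (385 × 1688) / (1340 × 1670) = 649880 / 2237800 = 0.29041
Exposure is associated with lower odds of account compromise (OR = 0.29 < 1).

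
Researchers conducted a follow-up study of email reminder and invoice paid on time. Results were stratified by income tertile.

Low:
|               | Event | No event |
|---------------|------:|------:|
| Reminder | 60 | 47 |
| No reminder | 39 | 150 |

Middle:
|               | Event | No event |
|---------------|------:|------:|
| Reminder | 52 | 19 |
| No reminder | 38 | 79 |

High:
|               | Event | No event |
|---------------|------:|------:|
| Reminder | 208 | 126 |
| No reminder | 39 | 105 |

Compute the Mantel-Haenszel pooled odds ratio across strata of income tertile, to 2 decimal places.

OR_MH = Σ(aᵢdᵢ/nᵢ) / Σ(bᵢcᵢ/nᵢ), where nᵢ is the stratum total.
Stratum 1 (Low): n = 296; a·d/n = 60·150/296 = 30.4054; b·c/n = 47·39/296 = 6.1926
Stratum 2 (Middle): n = 188; a·d/n = 52·79/188 = 21.8511; b·c/n = 19·38/188 = 3.8404
Stratum 3 (High): n = 478; a·d/n = 208·105/478 = 45.6904; b·c/n = 126·39/478 = 10.2803
OR_MH = (30.4054 + 21.8511 + 45.6904) / (6.1926 + 3.8404 + 10.2803) = 97.9468 / 20.3133 = 4.82180

4.82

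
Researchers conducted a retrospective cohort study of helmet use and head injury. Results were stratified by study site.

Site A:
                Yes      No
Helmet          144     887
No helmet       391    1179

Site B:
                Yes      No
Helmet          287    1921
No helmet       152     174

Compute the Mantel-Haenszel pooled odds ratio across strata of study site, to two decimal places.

OR_MH = Σ(aᵢdᵢ/nᵢ) / Σ(bᵢcᵢ/nᵢ), where nᵢ is the stratum total.
Stratum 1 (Site A): n = 2601; a·d/n = 144·1179/2601 = 65.2734; b·c/n = 887·391/2601 = 133.3399
Stratum 2 (Site B): n = 2534; a·d/n = 287·174/2534 = 19.7072; b·c/n = 1921·152/2534 = 115.2297
OR_MH = (65.2734 + 19.7072) / (133.3399 + 115.2297) = 84.9805 / 248.5695 = 0.34188

0.34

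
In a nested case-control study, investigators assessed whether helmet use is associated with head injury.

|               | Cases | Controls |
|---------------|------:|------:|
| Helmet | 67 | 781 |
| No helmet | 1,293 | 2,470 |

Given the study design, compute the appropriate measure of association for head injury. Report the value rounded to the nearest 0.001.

0.164

Cells: a = 67, b = 781, c = 1293, d = 2470.
This is a nested case-control study: participants were sampled on outcome status, so risks in the source population cannot be estimated directly — relative risk is not valid here. The odds ratio is the appropriate measure.
OR = (a·d)/(b·c) = (67 × 2470) / (781 × 1293) = 165490 / 1009833 = 0.16388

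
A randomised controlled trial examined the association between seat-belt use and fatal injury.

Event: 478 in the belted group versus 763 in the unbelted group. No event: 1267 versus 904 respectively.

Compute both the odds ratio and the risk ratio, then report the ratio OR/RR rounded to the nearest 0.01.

From the description: a = 478, b = 1267, c = 763, d = 904.
OR = (478·904)/(1267·763) = 432112/966721 = 0.44699
Risk in exposed = 478/1745 = 0.27393; risk in unexposed = 763/1667 = 0.45771; RR = 0.59847
OR/RR = 0.44699 / 0.59847 = 0.74688
The outcome is not rare, so the OR lies further from 1 than the RR.

0.75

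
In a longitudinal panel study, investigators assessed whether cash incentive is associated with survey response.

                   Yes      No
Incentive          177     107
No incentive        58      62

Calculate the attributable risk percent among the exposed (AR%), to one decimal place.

22.4

Cells: a = 177, b = 107, c = 58, d = 62.
Risk in exposed = 177/284 = 0.62324; risk in unexposed = 58/120 = 0.48333.
RR = 0.62324/0.48333 = 1.28946
AR% = (RR − 1)/RR × 100 = (1.28946 − 1)/1.28946 × 100 = 22.4482%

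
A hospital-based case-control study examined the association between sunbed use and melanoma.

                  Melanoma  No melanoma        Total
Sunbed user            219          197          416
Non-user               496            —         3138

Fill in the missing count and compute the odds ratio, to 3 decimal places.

The missing cell is in the unexposed row: 3138 − 496 = 2642.
So a = 219, b = 197, c = 496, d = 2642.
OR = (a·d)/(b·c) = (219 × 2642) / (197 × 496) = 578598 / 97712 = 5.92146

5.921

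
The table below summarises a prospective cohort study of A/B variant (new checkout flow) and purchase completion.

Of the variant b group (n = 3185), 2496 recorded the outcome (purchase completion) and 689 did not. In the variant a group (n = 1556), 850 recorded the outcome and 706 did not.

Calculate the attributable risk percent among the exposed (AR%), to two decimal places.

30.29

From the description: a = 2496, b = 689, c = 850, d = 706.
Risk in exposed = 2496/3185 = 0.78367; risk in unexposed = 850/1556 = 0.54627.
RR = 0.78367/0.54627 = 1.43458
AR% = (RR − 1)/RR × 100 = (1.43458 − 1)/1.43458 × 100 = 30.2934%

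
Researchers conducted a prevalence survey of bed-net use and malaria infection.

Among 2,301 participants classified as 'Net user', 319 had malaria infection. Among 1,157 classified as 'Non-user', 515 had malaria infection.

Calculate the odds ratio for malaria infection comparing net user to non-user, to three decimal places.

0.201

From the description: a = 319, b = 1982, c = 515, d = 642.
OR = (a·d)/(b·c) = (319 × 642) / (1982 × 515) = 204798 / 1020730 = 0.20064
Exposure is associated with lower odds of malaria infection (OR = 0.20 < 1).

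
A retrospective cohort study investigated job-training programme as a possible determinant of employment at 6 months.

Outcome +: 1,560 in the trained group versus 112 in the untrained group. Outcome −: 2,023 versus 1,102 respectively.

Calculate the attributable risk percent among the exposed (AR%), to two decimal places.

78.81

From the description: a = 1560, b = 2023, c = 112, d = 1102.
Risk in exposed = 1560/3583 = 0.43539; risk in unexposed = 112/1214 = 0.09226.
RR = 0.43539/0.09226 = 4.71931
AR% = (RR − 1)/RR × 100 = (4.71931 − 1)/4.71931 × 100 = 78.8105%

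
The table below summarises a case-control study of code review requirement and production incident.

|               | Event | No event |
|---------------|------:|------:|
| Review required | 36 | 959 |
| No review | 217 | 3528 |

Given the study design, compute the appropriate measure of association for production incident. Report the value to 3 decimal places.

0.610

Cells: a = 36, b = 959, c = 217, d = 3528.
This is a case-control study: participants were sampled on outcome status, so risks in the source population cannot be estimated directly — relative risk is not valid here. The odds ratio is the appropriate measure.
OR = (a·d)/(b·c) = (36 × 3528) / (959 × 217) = 127008 / 208103 = 0.61031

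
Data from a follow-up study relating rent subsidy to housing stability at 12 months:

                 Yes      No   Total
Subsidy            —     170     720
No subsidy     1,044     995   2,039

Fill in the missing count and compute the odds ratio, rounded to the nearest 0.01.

The missing cell is in the exposed row: 720 − 170 = 550.
So a = 550, b = 170, c = 1044, d = 995.
OR = (a·d)/(b·c) = (550 × 995) / (170 × 1044) = 547250 / 177480 = 3.08345

3.08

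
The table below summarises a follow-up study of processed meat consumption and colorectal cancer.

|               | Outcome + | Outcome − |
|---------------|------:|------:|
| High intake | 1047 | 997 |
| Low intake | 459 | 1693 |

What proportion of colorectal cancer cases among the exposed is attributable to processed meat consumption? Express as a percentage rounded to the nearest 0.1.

58.4

Cells: a = 1047, b = 997, c = 459, d = 1693.
Risk in exposed = 1047/2044 = 0.51223; risk in unexposed = 459/2152 = 0.21329.
RR = 0.51223/0.21329 = 2.40157
AR% = (RR − 1)/RR × 100 = (2.40157 − 1)/2.40157 × 100 = 58.3606%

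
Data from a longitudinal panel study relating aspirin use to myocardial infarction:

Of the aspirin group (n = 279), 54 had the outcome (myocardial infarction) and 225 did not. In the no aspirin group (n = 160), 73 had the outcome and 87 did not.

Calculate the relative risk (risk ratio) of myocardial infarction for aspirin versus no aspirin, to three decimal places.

From the description: a = 54, b = 225, c = 73, d = 87.
Risk in exposed = 54/279 = 0.19355; risk in unexposed = 73/160 = 0.45625.
RR = 0.19355 / 0.45625 = 0.42422
The risk is 58% lower among the exposed than among the unexposed.

0.424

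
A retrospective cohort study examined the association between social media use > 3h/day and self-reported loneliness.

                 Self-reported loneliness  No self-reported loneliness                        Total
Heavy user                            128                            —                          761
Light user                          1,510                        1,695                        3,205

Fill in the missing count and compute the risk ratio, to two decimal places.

The missing cell is in the exposed row: 761 − 128 = 633.
So a = 128, b = 633, c = 1510, d = 1695.
RR = [a/(a+b)] / [c/(c+d)] = (128/761) / (1510/3205) = 0.16820/0.47114 = 0.35701

0.36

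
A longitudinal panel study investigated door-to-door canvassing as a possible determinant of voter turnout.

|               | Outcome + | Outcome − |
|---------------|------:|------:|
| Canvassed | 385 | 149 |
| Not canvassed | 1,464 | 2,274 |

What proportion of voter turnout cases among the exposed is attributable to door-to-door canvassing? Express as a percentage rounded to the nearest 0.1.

Cells: a = 385, b = 149, c = 1464, d = 2274.
Risk in exposed = 385/534 = 0.72097; risk in unexposed = 1464/3738 = 0.39165.
RR = 0.72097/0.39165 = 1.84085
AR% = (RR − 1)/RR × 100 = (1.84085 − 1)/1.84085 × 100 = 45.6772%

45.7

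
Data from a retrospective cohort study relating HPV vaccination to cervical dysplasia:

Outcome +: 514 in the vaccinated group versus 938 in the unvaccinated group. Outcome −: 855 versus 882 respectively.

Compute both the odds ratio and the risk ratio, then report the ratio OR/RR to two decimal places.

0.78

From the description: a = 514, b = 855, c = 938, d = 882.
OR = (514·882)/(855·938) = 453348/801990 = 0.56528
Risk in exposed = 514/1369 = 0.37546; risk in unexposed = 938/1820 = 0.51538; RR = 0.72850
OR/RR = 0.56528 / 0.72850 = 0.77595
The outcome is not rare, so the OR lies further from 1 than the RR.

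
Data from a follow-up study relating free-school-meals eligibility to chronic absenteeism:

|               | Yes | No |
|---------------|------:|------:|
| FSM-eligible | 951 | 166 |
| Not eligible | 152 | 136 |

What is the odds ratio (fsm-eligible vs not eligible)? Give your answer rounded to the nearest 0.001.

Cells: a = 951, b = 166, c = 152, d = 136.
OR = (a·d)/(b·c) = (951 × 136) / (166 × 152) = 129336 / 25232 = 5.12587
The odds of chronic absenteeism are about 5.13 times as high in the fsm-eligible group.

5.126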